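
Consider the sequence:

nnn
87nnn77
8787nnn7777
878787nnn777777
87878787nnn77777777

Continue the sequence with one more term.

Every step adds 87 to the front and 77 to the end of the previous string.
Applying this once more to 87878787nnn77777777:

8787878787nnn7777777777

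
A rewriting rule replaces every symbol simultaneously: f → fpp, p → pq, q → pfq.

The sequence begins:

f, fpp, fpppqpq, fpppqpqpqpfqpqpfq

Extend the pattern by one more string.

Rewriting the 17 symbols of fpppqpqpqpfqpqpfq one by one yields fpp pq pq pq pfq pq pfq pq pfq pq fpp pfq pq pfq pq fpp pfq; concatenated:

fpppqpqpqpfqpqpfqpqpfqpqfpppfqpqpfqpqfpppfq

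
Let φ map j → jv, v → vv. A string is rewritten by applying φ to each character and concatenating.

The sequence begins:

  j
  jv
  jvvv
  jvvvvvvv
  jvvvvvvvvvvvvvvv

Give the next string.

Replace each of the 16 characters of jvvvvvvvvvvvvvvv in place — jv vv vv vv vv vv vv vv vv vv vv vv vv vv vv vv — and concatenate.

jvvvvvvvvvvvvvvvvvvvvvvvvvvvvvvv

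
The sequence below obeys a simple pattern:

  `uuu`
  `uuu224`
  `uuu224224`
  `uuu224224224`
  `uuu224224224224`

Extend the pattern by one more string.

The strings grow by a fixed suffix 224 each time.
So the next term is uuu224224224224·224.

uuu224224224224224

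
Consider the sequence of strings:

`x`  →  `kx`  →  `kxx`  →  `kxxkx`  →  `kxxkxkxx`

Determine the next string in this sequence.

kxxkxkxxkxxkx

Each term (from the third on) is the previous term followed by the one before it: term 3 = kx·x = kxx.
The next term joins kxxkxkxx and kxxkx.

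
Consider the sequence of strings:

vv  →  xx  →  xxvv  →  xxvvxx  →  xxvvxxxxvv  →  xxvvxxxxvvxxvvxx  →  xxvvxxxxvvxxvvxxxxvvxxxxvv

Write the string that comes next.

xxvvxxxxvvxxvvxxxxvvxxxxvvxxvvxxxxvvxxvvxx

Each term (from the third on) is the previous term followed by the one before it: term 3 = xx·vv = xxvv.
The next term joins xxvvxxxxvvxxvvxxxxvvxxxxvv and xxvvxxxxvvxxvvxx.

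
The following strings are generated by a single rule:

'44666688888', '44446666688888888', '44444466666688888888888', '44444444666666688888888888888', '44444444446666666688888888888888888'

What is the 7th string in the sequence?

The n-th term is 2n 4's then n+3 6's then 3n+2 8's (n = 1, 2, …).
At n = 7 the blocks have lengths 14, 10, 23.

44444444444444666666666688888888888888888888888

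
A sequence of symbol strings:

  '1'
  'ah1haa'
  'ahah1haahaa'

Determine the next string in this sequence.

ahahah1haahaahaa

Every step adds ah to the front and haa to the end of the previous string.
One more step from ahah1haahaa gives the answer.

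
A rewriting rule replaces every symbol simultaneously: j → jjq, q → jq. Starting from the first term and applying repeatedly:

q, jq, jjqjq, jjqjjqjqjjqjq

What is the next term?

Rewriting the 13 symbols of jjqjjqjqjjqjq one by one yields jjq jjq jq jjq jjq jq jjq jq jjq jjq jq jjq jq; concatenated:

jjqjjqjqjjqjjqjqjjqjqjjqjjqjqjjqjq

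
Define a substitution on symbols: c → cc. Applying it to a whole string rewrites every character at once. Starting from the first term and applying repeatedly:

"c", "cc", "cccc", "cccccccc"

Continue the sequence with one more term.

Expanding cccccccc: c→cc, c→cc, c→cc, c→cc, c→cc, c→cc, c→cc, c→cc. Concatenated: cc cc cc cc cc cc cc cc.

cccccccccccccccc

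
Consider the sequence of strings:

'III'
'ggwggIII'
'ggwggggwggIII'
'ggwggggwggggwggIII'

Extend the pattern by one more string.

ggwggggwggggwggggwggIII

Each term is the previous one with ggwgg prepended.
So the next term is ggwgg·ggwggggwggggwggIII.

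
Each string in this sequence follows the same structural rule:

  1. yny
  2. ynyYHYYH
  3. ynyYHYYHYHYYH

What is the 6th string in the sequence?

ynyYHYYHYHYYHYHYYHYHYYHYHYYH

The strings grow by a fixed suffix YHYYH each time.
From ynyYHYYHYHYYH, 3 further steps: ynyYHYYHYHYYH → ynyYHYYHYHYYHYHYYH → ynyYHYYHYHYYHYHYYHYHYYH → (answer).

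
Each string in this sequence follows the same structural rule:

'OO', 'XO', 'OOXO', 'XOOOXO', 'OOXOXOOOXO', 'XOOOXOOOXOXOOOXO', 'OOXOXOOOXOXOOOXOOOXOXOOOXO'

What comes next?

From term 3 onward, concatenate the second-to-last term with the last: OO·XO = OOXO, XO·OOXO = XOOOXO, …
Continuing: XOOOXOOOXOXOOOXO · OOXOXOOOXOXOOOXOOOXOXOOOXO gives term 8.

XOOOXOOOXOXOOOXOOOXOXOOOXOXOOOXOOOXOXOOOXO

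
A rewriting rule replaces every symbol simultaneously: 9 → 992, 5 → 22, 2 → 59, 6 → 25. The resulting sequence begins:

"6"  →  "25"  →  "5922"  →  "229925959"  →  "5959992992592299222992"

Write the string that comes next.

Applying the rule to each of the 22 symbols of 5959992992592299222992 gives the pieces 22 992 22 992 992 992 59 992 992 59 22 992 59 59 992 992 59 59 59 992 992 59, which concatenate to the answer.

2299222992992992599929925922992595999299259595999299259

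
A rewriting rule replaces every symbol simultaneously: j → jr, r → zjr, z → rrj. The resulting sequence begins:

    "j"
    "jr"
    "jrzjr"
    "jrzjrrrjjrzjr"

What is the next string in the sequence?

Rewriting the 13 symbols of jrzjrrrjjrzjr one by one yields jr zjr rrj jr zjr zjr zjr jr jr zjr rrj jr zjr; concatenated:

jrzjrrrjjrzjrzjrzjrjrjrzjrrrjjrzjr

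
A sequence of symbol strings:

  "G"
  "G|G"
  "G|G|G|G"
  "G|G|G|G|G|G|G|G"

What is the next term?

Every step duplicates the string with '|' between the halves.
So the next term is two copies of G|G|G|G|G|G|G|G with '|' between the halves.

G|G|G|G|G|G|G|G|G|G|G|G|G|G|G|G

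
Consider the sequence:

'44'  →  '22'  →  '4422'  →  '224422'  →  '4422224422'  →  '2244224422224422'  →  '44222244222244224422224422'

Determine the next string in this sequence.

From term 3 onward, concatenate the second-to-last term with the last: 44·22 = 4422, 22·4422 = 224422, …
So term 8 is 2244224422224422·44222244222244224422224422.

224422442222442244222244222244224422224422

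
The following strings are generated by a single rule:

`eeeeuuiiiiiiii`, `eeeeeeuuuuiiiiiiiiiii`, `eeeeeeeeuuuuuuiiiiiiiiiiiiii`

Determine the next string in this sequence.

eeeeeeeeeeuuuuuuuuiiiiiiiiiiiiiiiii

Term n consists of 2n e's, followed by 2n-2 u's, followed by 3n+2 i's, where the shown terms are n = 2, 3, 4.
For the next term, n = 5, so the run lengths are 10, 8, 17.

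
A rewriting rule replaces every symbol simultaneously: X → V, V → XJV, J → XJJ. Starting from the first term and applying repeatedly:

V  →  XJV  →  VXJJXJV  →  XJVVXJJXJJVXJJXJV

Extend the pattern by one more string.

VXJJXJVXJVVXJJXJJVXJJXJJXJVVXJJXJJVXJJXJV

Replace each of the 17 characters of XJVVXJJXJJVXJJXJV in place — V XJJ XJV XJV V XJJ XJJ V XJJ XJJ XJV V XJJ XJJ V XJJ XJV — and concatenate.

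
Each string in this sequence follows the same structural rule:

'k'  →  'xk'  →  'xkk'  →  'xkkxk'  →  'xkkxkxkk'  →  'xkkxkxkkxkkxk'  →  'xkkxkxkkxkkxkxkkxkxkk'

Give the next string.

xkkxkxkkxkkxkxkkxkxkkxkkxkxkkxkkxk

From term 3 onward, concatenate the last term with the second-to-last: xk·k = xkk, xkk·xk = xkkxk, …
The next term joins xkkxkxkkxkkxkxkkxkxkk and xkkxkxkkxkkxk.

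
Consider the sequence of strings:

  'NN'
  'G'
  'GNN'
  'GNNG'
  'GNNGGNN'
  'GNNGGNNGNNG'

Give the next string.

This is a Fibonacci-style word recurrence s(k) = s(k−1)·s(k−2): e.g. G·NN = GNN.
Continuing: GNNGGNNGNNG · GNNGGNN gives term 7.

GNNGGNNGNNGGNNGGNN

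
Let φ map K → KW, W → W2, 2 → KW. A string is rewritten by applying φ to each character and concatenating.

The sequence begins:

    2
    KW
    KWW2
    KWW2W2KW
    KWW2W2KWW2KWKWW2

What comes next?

KWW2W2KWW2KWKWW2W2KWKWW2KWW2W2KW

φ(KWW2W2KWW2KWKWW2) expands symbol-by-symbol to KW W2 W2 KW W2 KW KW W2 W2 KW KW W2 KW W2 W2 KW; joining the 16 pieces gives the next term.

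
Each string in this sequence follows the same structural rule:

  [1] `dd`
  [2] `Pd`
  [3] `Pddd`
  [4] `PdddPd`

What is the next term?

Each term (from the third on) is the previous term followed by the one before it: term 3 = Pd·dd = Pddd.
Continuing: PdddPd · Pddd gives term 5.

PdddPdPddd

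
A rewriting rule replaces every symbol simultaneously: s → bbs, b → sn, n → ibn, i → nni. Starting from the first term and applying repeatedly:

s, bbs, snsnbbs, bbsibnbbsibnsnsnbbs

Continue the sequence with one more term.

snsnbbsnnisnibnsnsnbbsnnisnibnbbsibnbbsibnsnsnbbs

Applying the rule to each of the 19 symbols of bbsibnbbsibnsnsnbbs gives the pieces sn sn bbs nni sn ibn sn sn bbs nni sn ibn bbs ibn bbs ibn sn sn bbs, which concatenate to the answer.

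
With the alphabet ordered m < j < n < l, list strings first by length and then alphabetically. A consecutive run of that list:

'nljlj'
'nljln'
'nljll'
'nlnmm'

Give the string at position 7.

Stepping forward 3 times from nlnmm: nlnmm → nlnmj → nlnmn, then the target.

nlnml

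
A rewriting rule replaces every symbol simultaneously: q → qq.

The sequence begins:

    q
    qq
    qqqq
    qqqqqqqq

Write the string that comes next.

Expanding qqqqqqqq: q→qq, q→qq, q→qq, q→qq, q→qq, q→qq, q→qq, q→qq. Concatenated: qq qq qq qq qq qq qq qq.

qqqqqqqqqqqqqqqq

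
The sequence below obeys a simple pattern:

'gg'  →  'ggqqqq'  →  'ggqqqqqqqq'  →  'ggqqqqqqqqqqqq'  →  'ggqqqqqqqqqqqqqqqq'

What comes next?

ggqqqqqqqqqqqqqqqqqqqq

Each term is the previous one with qqqq appended.
So the next term is ggqqqqqqqqqqqqqqqq·qqqq.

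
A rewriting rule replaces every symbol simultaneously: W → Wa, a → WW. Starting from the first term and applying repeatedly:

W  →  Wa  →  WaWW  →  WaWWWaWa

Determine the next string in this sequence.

WaWWWaWaWaWWWaWW

Expanding WaWWWaWa: W→Wa, a→WW, W→Wa, W→Wa, W→Wa, a→WW, W→Wa, a→WW. Concatenated: Wa WW Wa Wa Wa WW Wa WW.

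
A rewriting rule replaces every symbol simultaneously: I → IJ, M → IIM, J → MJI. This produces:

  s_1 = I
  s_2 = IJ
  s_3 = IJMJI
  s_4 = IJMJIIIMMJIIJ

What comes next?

φ(IJMJIIIMMJIIJ) expands symbol-by-symbol to IJ MJI IIM MJI IJ IJ IJ IIM IIM MJI IJ IJ MJI; joining the 13 pieces gives the next term.

IJMJIIIMMJIIJIJIJIIMIIMMJIIJIJMJI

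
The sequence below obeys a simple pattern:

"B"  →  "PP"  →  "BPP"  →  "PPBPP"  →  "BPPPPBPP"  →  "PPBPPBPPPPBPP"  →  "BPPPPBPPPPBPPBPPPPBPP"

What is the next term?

Each term (from the third on) is the two preceding terms concatenated in order: term 3 = B·PP = BPP.
The next term joins PPBPPBPPPPBPP and BPPPPBPPPPBPPBPPPPBPP.

PPBPPBPPPPBPPBPPPPBPPPPBPPBPPPPBPP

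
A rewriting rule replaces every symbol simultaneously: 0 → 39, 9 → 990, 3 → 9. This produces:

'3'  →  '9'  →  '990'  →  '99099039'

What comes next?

99099039990990399990

Apply φ to 99099039 symbol by symbol: 9→990, 9→990, 0→39, 9→990, 9→990, 0→39, 3→9, 9→990; joined: 990 990 39 990 990 39 9 990.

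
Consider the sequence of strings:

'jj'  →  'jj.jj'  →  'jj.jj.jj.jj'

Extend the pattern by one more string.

Each string is two copies of the previous one joined by '.'.
So the next term is two copies of jj.jj.jj.jj with '.' between the halves.

jj.jj.jj.jj.jj.jj.jj.jj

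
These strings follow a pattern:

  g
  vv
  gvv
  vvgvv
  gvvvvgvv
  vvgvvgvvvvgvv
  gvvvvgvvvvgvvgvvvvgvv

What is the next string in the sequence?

vvgvvgvvvvgvvgvvvvgvvvvgvvgvvvvgvv

Each term (from the third on) is the two preceding terms concatenated in order: term 3 = g·vv = gvv.
So term 8 is vvgvvgvvvvgvv·gvvvvgvvvvgvvgvvvvgvv.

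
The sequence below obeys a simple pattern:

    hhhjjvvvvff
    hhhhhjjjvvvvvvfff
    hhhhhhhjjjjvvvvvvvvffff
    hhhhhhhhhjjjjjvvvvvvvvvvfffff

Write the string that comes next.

hhhhhhhhhhhjjjjjjvvvvvvvvvvvvffffff

The n-th term is 2n-1 h's then n j's then 2n v's then n f's, where the shown terms are n = 2, 3, 4, 5.
At n = 6 the blocks have lengths 11, 6, 12, 6.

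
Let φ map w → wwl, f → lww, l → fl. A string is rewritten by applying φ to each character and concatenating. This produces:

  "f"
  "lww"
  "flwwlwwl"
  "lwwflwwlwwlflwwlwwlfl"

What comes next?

Applying the rule to each of the 21 symbols of lwwflwwlwwlflwwlwwlfl gives the pieces fl wwl wwl lww fl wwl wwl fl wwl wwl fl lww fl wwl wwl fl wwl wwl fl lww fl, which concatenate to the answer.

flwwlwwllwwflwwlwwlflwwlwwlfllwwflwwlwwlflwwlwwlfllwwfl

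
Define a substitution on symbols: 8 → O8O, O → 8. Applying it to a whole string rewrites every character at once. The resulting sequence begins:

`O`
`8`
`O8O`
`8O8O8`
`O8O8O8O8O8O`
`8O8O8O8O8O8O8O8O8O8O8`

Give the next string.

O8O8O8O8O8O8O8O8O8O8O8O8O8O8O8O8O8O8O8O8O8O

φ(8O8O8O8O8O8O8O8O8O8O8) expands symbol-by-symbol to O8O 8 O8O 8 O8O 8 O8O 8 O8O 8 O8O 8 O8O 8 O8O 8 O8O 8 O8O 8 O8O; joining the 21 pieces gives the next term.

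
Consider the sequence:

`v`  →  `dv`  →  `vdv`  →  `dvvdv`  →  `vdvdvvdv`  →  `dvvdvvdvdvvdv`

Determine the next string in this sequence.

vdvdvvdvdvvdvvdvdvvdv

Each term (from the third on) is the two preceding terms concatenated in order: term 3 = v·dv = vdv.
Continuing: vdvdvvdv · dvvdvvdvdvvdv gives term 7.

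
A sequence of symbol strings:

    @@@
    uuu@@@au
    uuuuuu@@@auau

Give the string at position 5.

uuuuuuuuuuuu@@@auauauau

Every step adds uuu to the front and au to the end of the previous string.
From uuuuuu@@@auau, 2 further steps: uuuuuu@@@auau → uuuuuuuuu@@@auauau → (answer).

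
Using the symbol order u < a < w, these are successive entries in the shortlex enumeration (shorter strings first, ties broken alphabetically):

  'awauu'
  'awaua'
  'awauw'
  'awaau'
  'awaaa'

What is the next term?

awaaw

Treat awaaa as a base-3 numeral over the given alphabet and add one, carrying through any trailing w's.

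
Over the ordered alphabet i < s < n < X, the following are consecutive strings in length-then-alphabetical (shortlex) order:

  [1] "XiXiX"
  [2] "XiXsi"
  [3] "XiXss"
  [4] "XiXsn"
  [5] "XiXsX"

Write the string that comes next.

XiXni

Treat XiXsX as a base-4 numeral over the given alphabet and add one, carrying through any trailing X's.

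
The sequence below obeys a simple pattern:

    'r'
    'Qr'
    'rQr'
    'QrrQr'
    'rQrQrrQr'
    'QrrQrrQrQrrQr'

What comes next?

Each term (from the third on) is the two preceding terms concatenated in order: term 3 = r·Qr = rQr.
The next term joins rQrQrrQr and QrrQrrQrQrrQr.

rQrQrrQrQrrQrrQrQrrQr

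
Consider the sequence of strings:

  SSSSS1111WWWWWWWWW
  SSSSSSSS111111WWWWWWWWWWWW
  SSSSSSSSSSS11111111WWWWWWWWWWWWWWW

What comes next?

SSSSSSSSSSSSSS1111111111WWWWWWWWWWWWWWWWWW

Term n consists of 3n-1 S's, followed by 2n 1's, followed by 3n+3 W's, where the shown terms are n = 2, 3, 4.
At n = 5 the blocks have lengths 14, 10, 18.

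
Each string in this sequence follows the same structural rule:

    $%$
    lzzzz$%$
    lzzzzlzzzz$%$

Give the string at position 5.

The strings grow by a fixed prefix lzzzz each time.
From lzzzzlzzzz$%$, 2 further steps: lzzzzlzzzz$%$ → lzzzzlzzzzlzzzz$%$ → (answer).

lzzzzlzzzzlzzzzlzzzz$%$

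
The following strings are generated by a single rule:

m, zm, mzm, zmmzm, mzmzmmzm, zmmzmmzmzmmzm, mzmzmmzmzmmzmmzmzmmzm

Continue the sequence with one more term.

From term 3 onward, concatenate the second-to-last term with the last: m·zm = mzm, zm·mzm = zmmzm, …
Continuing: zmmzmmzmzmmzm · mzmzmmzmzmmzmmzmzmmzm gives term 8.

zmmzmmzmzmmzmmzmzmmzmzmmzmmzmzmmzm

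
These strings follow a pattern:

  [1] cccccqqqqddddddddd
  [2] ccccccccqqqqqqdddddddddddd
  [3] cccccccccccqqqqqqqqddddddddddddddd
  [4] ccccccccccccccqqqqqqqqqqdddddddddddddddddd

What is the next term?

The n-th term is 3n-1 c's then 2n q's then 3n+3 d's, where the shown terms are n = 2, 3, 4, 5.
For the next term, n = 6, so the run lengths are 17, 12, 21.

cccccccccccccccccqqqqqqqqqqqqddddddddddddddddddddd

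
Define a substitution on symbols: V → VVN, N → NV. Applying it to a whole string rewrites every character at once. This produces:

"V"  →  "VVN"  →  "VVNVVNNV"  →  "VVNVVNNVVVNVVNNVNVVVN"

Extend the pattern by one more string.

VVNVVNNVVVNVVNNVNVVVNVVNVVNNVVVNVVNNVNVVVNNVVVNVVNVVNNV

φ(VVNVVNNVVVNVVNNVNVVVN) expands symbol-by-symbol to VVN VVN NV VVN VVN NV NV VVN VVN VVN NV VVN VVN NV NV VVN NV VVN VVN VVN NV; joining the 21 pieces gives the next term.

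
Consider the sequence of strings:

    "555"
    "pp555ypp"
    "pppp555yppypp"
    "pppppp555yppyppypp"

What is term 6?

s(k+1) = pp·s(k)·ypp, so each term gains pp as a prefix and ypp as a suffix.
From pppppp555yppyppypp, 2 further steps: pppppp555yppyppypp → pppppppp555yppyppyppypp → (answer).

pppppppppp555yppyppyppyppypp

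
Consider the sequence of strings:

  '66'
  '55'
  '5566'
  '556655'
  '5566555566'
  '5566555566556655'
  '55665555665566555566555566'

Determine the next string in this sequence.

556655556655665555665555665566555566556655

This is a Fibonacci-style word recurrence s(k) = s(k−1)·s(k−2): e.g. 55·66 = 5566.
The next term joins 55665555665566555566555566 and 5566555566556655.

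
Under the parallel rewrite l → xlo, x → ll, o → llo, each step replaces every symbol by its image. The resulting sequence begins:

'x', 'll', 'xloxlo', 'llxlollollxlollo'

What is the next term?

xloxlollxlolloxloxlolloxloxlollxlolloxloxlollo

φ(llxlollollxlollo) expands symbol-by-symbol to xlo xlo ll xlo llo xlo xlo llo xlo xlo ll xlo llo xlo xlo llo; joining the 16 pieces gives the next term.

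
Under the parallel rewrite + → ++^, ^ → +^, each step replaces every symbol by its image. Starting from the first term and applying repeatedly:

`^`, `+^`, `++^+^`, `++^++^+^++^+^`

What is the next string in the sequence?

++^++^+^++^++^+^++^+^++^++^+^++^+^

Replace each of the 13 characters of ++^++^+^++^+^ in place — ++^ ++^ +^ ++^ ++^ +^ ++^ +^ ++^ ++^ +^ ++^ +^ — and concatenate.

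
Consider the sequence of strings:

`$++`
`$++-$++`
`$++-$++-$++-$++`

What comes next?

Every step duplicates the string with '-' between the halves.
Doubling $++-$++-$++-$++ with '-' between the halves:

$++-$++-$++-$++-$++-$++-$++-$++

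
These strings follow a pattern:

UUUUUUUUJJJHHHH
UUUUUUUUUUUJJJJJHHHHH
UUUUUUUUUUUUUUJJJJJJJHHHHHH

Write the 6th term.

Term n consists of 3n+2 U's, followed by 2n-1 J's, followed by n+2 H's, where the shown terms are n = 2, 3, 4.
At n = 7 the blocks have lengths 23, 13, 9.

UUUUUUUUUUUUUUUUUUUUUUUJJJJJJJJJJJJJHHHHHHHHH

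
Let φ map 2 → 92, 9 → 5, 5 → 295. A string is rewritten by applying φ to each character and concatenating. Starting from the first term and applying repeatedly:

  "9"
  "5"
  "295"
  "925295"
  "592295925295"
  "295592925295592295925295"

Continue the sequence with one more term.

925295295592592295925295295592925295592295925295

Applying the rule to each of the 24 symbols of 295592925295592295925295 gives the pieces 92 5 295 295 5 92 5 92 295 92 5 295 295 5 92 92 5 295 5 92 295 92 5 295, which concatenate to the answer.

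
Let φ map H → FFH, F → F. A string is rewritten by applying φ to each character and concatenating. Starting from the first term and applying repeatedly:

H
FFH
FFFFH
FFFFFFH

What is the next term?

Apply φ to FFFFFFH symbol by symbol: F→F, F→F, F→F, F→F, F→F, F→F, H→FFH; joined: F F F F F F FFH.

FFFFFFFFH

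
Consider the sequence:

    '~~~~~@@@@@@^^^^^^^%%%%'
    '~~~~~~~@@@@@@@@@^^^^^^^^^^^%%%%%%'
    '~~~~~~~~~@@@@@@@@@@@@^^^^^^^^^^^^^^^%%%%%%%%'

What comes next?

~~~~~~~~~~~@@@@@@@@@@@@@@@^^^^^^^^^^^^^^^^^^^%%%%%%%%%%

Each string has the form ~^{2n+3} @^{3n+3} ^^{4n+3} %^{2n+2} (n = 1, 2, …).
At n = 4 the blocks have lengths 11, 15, 19, 10.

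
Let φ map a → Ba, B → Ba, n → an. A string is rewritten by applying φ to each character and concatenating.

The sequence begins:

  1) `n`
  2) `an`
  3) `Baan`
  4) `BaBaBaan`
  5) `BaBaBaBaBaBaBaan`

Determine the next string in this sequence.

Rewriting the 16 symbols of BaBaBaBaBaBaBaan one by one yields Ba Ba Ba Ba Ba Ba Ba Ba Ba Ba Ba Ba Ba Ba Ba an; concatenated:

BaBaBaBaBaBaBaBaBaBaBaBaBaBaBaan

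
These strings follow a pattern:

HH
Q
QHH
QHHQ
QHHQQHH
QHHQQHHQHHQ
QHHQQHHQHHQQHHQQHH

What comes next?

From term 3 onward, concatenate the last term with the second-to-last: Q·HH = QHH, QHH·Q = QHHQ, …
The next term joins QHHQQHHQHHQQHHQQHH and QHHQQHHQHHQ.

QHHQQHHQHHQQHHQQHHQHHQQHHQHHQ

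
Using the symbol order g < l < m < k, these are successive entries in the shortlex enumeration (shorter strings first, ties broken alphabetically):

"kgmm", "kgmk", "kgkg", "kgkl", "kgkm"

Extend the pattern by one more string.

Find the rightmost character of kgkm below k, bump it to the next letter, and reset everything to its right to g.

kgkk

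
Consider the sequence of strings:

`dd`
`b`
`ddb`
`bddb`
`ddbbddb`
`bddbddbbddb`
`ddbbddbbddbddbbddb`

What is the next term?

From term 3 onward, concatenate the second-to-last term with the last: dd·b = ddb, b·ddb = bddb, …
So term 8 is bddbddbbddb·ddbbddbbddbddbbddb.

bddbddbbddbddbbddbbddbddbbddb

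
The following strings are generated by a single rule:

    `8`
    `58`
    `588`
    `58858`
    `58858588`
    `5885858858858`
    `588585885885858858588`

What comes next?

From term 3 onward, concatenate the last term with the second-to-last: 58·8 = 588, 588·58 = 58858, …
Continuing: 588585885885858858588 · 5885858858858 gives term 8.

5885858858858588585885885858858858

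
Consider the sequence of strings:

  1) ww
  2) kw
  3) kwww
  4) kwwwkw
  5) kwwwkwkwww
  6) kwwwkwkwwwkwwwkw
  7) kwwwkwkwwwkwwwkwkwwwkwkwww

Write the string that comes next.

From term 3 onward, concatenate the last term with the second-to-last: kw·ww = kwww, kwww·kw = kwwwkw, …
So term 8 is kwwwkwkwwwkwwwkwkwwwkwkwww·kwwwkwkwwwkwwwkw.

kwwwkwkwwwkwwwkwkwwwkwkwwwkwwwkwkwwwkwwwkw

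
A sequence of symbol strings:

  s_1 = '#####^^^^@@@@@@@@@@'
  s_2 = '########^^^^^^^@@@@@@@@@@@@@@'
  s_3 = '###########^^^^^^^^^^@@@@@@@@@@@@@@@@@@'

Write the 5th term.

#################^^^^^^^^^^^^^^^^@@@@@@@@@@@@@@@@@@@@@@@@@@

Each string has the form #^{3n-1} ^^{3n-2} @^{4n+2}, where the shown terms are n = 2, 3, 4.
For term 5, n = 6, so the run lengths are 17, 16, 26.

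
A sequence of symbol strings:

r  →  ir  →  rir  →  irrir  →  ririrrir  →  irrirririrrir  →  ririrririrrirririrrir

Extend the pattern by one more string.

Each term (from the third on) is the two preceding terms concatenated in order: term 3 = r·ir = rir.
Continuing: irrirririrrir · ririrririrrirririrrir gives term 8.

irrirririrrirririrririrrirririrrir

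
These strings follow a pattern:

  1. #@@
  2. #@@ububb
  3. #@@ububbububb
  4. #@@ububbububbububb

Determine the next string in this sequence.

The strings grow by a fixed suffix ububb each time.
Applying this once more to #@@ububbububbububb:

#@@ububbububbububbububb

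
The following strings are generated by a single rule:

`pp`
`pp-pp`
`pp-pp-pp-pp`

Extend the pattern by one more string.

pp-pp-pp-pp-pp-pp-pp-pp

Every step duplicates the string with '-' between the halves.
So the next term is two copies of pp-pp-pp-pp with '-' between the halves.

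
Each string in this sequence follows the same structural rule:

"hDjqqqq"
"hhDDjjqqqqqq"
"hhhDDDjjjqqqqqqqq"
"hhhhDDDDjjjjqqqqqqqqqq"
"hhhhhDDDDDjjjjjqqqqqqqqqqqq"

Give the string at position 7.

Reading off run lengths: h runs 1, 2, 3, 4, 5; D runs 1, 2, 3, 4, 5; j runs 1, 2, 3, 4, 5; q runs 4, 6, 8, 10, 12 — each is linear in n (n = 1, 2, …).
For term 7, n = 7, so the run lengths are 7, 7, 7, 16.

hhhhhhhDDDDDDDjjjjjjjqqqqqqqqqqqqqqqq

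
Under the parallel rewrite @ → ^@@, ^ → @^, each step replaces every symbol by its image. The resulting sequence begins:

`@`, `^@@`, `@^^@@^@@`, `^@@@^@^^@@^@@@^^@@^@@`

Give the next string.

@^^@@^@@^@@@^^@@@^@^^@@^@@@^^@@^@@^@@@^@^^@@^@@@^^@@^@@

Replace each of the 21 characters of ^@@@^@^^@@^@@@^^@@^@@ in place — @^ ^@@ ^@@ ^@@ @^ ^@@ @^ @^ ^@@ ^@@ @^ ^@@ ^@@ ^@@ @^ @^ ^@@ ^@@ @^ ^@@ ^@@ — and concatenate.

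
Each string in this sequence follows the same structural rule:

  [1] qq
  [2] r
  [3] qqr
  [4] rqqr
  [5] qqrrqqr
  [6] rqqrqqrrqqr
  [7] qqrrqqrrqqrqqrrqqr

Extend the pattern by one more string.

rqqrqqrrqqrqqrrqqrrqqrqqrrqqr

Each term (from the third on) is the two preceding terms concatenated in order: term 3 = qq·r = qqr.
Continuing: rqqrqqrrqqr · qqrrqqrrqqrqqrrqqr gives term 8.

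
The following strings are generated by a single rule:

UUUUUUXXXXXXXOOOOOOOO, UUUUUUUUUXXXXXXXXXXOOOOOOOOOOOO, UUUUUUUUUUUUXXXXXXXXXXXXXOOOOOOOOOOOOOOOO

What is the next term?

Term n consists of 3n U's, followed by 3n+1 X's, followed by 4n O's, where the shown terms are n = 2, 3, 4.
For the next term, n = 5, so the run lengths are 15, 16, 20.

UUUUUUUUUUUUUUUXXXXXXXXXXXXXXXXOOOOOOOOOOOOOOOOOOOO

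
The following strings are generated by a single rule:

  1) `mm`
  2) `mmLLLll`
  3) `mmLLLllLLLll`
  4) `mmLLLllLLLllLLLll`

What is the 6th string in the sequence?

Each term is the previous one with LLLll appended.
From mmLLLllLLLllLLLll, 2 further steps: mmLLLllLLLllLLLll → mmLLLllLLLllLLLllLLLll → (answer).

mmLLLllLLLllLLLllLLLllLLLll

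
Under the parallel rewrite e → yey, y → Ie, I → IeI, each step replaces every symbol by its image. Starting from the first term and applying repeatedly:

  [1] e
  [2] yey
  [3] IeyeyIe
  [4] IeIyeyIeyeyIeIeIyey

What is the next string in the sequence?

Rewriting the 19 symbols of IeIyeyIeyeyIeIeIyey one by one yields IeI yey IeI Ie yey Ie IeI yey Ie yey Ie IeI yey IeI yey IeI Ie yey Ie; concatenated:

IeIyeyIeIIeyeyIeIeIyeyIeyeyIeIeIyeyIeIyeyIeIIeyeyIe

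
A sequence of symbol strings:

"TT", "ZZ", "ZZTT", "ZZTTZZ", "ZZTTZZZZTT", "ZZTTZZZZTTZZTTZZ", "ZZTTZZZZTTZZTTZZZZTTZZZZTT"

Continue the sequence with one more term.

This is a Fibonacci-style word recurrence s(k) = s(k−1)·s(k−2): e.g. ZZ·TT = ZZTT.
Continuing: ZZTTZZZZTTZZTTZZZZTTZZZZTT · ZZTTZZZZTTZZTTZZ gives term 8.

ZZTTZZZZTTZZTTZZZZTTZZZZTTZZTTZZZZTTZZTTZZ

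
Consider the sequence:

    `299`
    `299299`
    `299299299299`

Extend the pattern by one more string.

Every step duplicates the string.
One more doubling of 299299299299 gives the answer.

299299299299299299299299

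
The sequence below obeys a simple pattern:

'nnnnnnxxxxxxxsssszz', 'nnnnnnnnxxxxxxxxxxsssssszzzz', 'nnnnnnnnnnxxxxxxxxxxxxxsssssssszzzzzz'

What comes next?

Reading off run lengths: n runs 6, 8, 10; x runs 7, 10, 13; s runs 4, 6, 8; z runs 2, 4, 6 — each is linear in n, where the shown terms are n = 2, 3, 4.
At n = 5 the blocks have lengths 12, 16, 10, 8.

nnnnnnnnnnnnxxxxxxxxxxxxxxxxsssssssssszzzzzzzz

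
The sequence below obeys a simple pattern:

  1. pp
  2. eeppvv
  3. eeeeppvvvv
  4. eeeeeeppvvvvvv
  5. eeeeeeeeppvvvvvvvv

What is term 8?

eeeeeeeeeeeeeeppvvvvvvvvvvvvvv

s(k+1) = ee·s(k)·vv, so each term gains ee as a prefix and vv as a suffix.
From eeeeeeeeppvvvvvvvv, 3 further steps: eeeeeeeeppvvvvvvvv → eeeeeeeeeeppvvvvvvvvvv → eeeeeeeeeeeeppvvvvvvvvvvvv → (answer).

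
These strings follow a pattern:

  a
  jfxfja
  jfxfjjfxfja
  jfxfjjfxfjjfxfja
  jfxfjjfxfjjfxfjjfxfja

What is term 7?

jfxfjjfxfjjfxfjjfxfjjfxfjjfxfja

Each term is the previous one with jfxfj prepended.
From jfxfjjfxfjjfxfjjfxfja, 2 further steps: jfxfjjfxfjjfxfjjfxfja → jfxfjjfxfjjfxfjjfxfjjfxfja → (answer).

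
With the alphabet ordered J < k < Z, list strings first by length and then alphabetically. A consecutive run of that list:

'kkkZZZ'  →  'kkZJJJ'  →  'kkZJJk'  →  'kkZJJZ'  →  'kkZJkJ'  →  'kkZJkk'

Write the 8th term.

kkZJZJ

Advancing 2 positions from kkZJkk through kkZJkk → kkZJkZ reaches term 8.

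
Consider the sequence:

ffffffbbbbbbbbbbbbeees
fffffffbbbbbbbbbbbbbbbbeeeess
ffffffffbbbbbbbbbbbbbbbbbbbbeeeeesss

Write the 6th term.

fffffffffffbbbbbbbbbbbbbbbbbbbbbbbbbbbbbbbbeeeeeeeessssss

Term n consists of n+3 f's, followed by 4n b's, followed by n e's, followed by n-2 s's, where the shown terms are n = 3, 4, 5.
For term 6, n = 8, so the run lengths are 11, 32, 8, 6.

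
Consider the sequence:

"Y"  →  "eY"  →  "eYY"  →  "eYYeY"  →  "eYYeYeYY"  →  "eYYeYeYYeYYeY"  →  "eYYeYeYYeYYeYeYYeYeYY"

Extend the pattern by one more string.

This is a Fibonacci-style word recurrence s(k) = s(k−1)·s(k−2): e.g. eY·Y = eYY.
The next term joins eYYeYeYYeYYeYeYYeYeYY and eYYeYeYYeYYeY.

eYYeYeYYeYYeYeYYeYeYYeYYeYeYYeYYeY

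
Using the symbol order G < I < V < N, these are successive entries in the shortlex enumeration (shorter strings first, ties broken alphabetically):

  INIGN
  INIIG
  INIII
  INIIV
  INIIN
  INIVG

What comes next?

Find the rightmost character of INIVG below N, bump it to the next letter, and reset everything to its right to G.

INIVI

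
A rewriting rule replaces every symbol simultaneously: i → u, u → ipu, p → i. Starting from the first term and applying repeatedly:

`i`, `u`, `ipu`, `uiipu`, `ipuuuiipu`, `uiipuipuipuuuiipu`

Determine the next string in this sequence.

Rewriting the 17 symbols of uiipuipuipuuuiipu one by one yields ipu u u i ipu u i ipu u i ipu ipu ipu u u i ipu; concatenated:

ipuuuiipuuiipuuiipuipuipuuuiipu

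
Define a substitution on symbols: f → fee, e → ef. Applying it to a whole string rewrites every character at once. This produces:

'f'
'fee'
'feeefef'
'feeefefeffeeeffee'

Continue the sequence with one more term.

feeefefeffeeeffeeeffeefeeefefeffeefeeefef

Replace each of the 17 characters of feeefefeffeeeffee in place — fee ef ef ef fee ef fee ef fee fee ef ef ef fee fee ef ef — and concatenate.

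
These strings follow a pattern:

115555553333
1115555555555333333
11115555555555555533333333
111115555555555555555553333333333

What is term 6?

11111115555555555555555555555555533333333333333

Each string has the form 1^{n+1} 5^{4n+2} 3^{2n+2} (n = 1, 2, …).
Setting n = 6 gives 7, 26, 14 characters in each block.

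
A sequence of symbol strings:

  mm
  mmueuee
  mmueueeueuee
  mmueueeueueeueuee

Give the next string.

Each term is the previous one with ueuee appended.
One more step from mmueueeueueeueuee gives the answer.

mmueueeueueeueueeueuee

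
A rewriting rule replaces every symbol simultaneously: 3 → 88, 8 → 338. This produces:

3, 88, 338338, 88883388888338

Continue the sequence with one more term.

33833833833888883383383383383388888338

φ(88883388888338) expands symbol-by-symbol to 338 338 338 338 88 88 338 338 338 338 338 88 88 338; joining the 14 pieces gives the next term.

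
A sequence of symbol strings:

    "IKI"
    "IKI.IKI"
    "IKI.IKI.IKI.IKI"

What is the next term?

s(k+1) = s(k)·.·s(k) — each term doubles the last with '.' between the halves.
One more doubling of IKI.IKI.IKI.IKI gives the answer.

IKI.IKI.IKI.IKI.IKI.IKI.IKI.IKI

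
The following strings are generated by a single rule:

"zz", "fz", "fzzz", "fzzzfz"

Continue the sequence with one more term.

This is a Fibonacci-style word recurrence s(k) = s(k−1)·s(k−2): e.g. fz·zz = fzzz.
So term 5 is fzzzfz·fzzz.

fzzzfzfzzz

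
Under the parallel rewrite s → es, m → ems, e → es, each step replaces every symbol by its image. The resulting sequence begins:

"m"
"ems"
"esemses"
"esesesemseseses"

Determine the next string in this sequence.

esesesesesesesemseseseseseseses

Replace each of the 15 characters of esesesemseseses in place — es es es es es es es ems es es es es es es es — and concatenate.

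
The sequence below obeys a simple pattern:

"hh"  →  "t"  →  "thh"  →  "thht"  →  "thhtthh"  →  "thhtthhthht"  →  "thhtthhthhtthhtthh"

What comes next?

thhtthhthhtthhtthhthhtthhthht

This is a Fibonacci-style word recurrence s(k) = s(k−1)·s(k−2): e.g. t·hh = thh.
Continuing: thhtthhthhtthhtthh · thhtthhthht gives term 8.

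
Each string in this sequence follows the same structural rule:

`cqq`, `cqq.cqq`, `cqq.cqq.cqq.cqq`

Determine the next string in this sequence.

cqq.cqq.cqq.cqq.cqq.cqq.cqq.cqq

Each string is two copies of the previous one joined by '.'.
One more doubling of cqq.cqq.cqq.cqq gives the answer.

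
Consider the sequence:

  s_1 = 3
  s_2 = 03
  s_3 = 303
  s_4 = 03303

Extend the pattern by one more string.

Each term (from the third on) is the two preceding terms concatenated in order: term 3 = 3·03 = 303.
So term 5 is 303·03303.

30303303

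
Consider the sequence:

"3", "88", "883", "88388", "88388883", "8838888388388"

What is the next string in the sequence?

883888838838888388883

From term 3 onward, concatenate the last term with the second-to-last: 88·3 = 883, 883·88 = 88388, …
Continuing: 8838888388388 · 88388883 gives term 7.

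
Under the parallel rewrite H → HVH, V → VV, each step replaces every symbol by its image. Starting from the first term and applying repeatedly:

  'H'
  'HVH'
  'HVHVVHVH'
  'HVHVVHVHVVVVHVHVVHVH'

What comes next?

HVHVVHVHVVVVHVHVVHVHVVVVVVVVHVHVVHVHVVVVHVHVVHVH

φ(HVHVVHVHVVVVHVHVVHVH) expands symbol-by-symbol to HVH VV HVH VV VV HVH VV HVH VV VV VV VV HVH VV HVH VV VV HVH VV HVH; joining the 20 pieces gives the next term.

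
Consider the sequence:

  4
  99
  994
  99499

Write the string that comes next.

99499994

This is a Fibonacci-style word recurrence s(k) = s(k−1)·s(k−2): e.g. 99·4 = 994.
So term 5 is 99499·994.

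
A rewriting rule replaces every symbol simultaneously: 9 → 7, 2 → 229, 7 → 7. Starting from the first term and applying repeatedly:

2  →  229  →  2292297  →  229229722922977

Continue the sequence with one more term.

Rewriting the 15 symbols of 229229722922977 one by one yields 229 229 7 229 229 7 7 229 229 7 229 229 7 7 7; concatenated:

2292297229229772292297229229777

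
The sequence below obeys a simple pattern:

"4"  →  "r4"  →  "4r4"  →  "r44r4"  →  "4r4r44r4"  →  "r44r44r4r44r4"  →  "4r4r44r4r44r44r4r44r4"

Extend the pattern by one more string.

This is a Fibonacci-style word recurrence s(k) = s(k−2)·s(k−1): e.g. 4·r4 = 4r4.
The next term joins r44r44r4r44r4 and 4r4r44r4r44r44r4r44r4.

r44r44r4r44r44r4r44r4r44r44r4r44r4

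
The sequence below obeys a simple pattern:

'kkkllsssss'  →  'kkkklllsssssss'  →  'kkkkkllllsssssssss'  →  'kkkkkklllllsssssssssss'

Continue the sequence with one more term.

kkkkkkkllllllsssssssssssss

Each string has the form k^{n+1} l^{n} s^{2n+1}, where the shown terms are n = 2, 3, 4, 5.
At n = 6 the blocks have lengths 7, 6, 13.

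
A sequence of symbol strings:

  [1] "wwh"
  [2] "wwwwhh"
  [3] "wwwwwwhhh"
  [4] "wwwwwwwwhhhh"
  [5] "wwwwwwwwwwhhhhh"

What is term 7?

wwwwwwwwwwwwwwhhhhhhh

Reading off run lengths: w runs 2, 4, 6, 8, 10; h runs 1, 2, 3, 4, 5 — each is linear in n (n = 1, 2, …).
At n = 7 the blocks have lengths 14, 7.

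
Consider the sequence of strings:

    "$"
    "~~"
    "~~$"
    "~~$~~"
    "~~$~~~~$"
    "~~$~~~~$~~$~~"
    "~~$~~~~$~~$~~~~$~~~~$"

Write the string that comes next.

From term 3 onward, concatenate the last term with the second-to-last: ~~·$ = ~~$, ~~$·~~ = ~~$~~, …
So term 8 is ~~$~~~~$~~$~~~~$~~~~$·~~$~~~~$~~$~~.

~~$~~~~$~~$~~~~$~~~~$~~$~~~~$~~$~~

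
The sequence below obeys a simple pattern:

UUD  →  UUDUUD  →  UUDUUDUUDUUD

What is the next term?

s(k+1) = s(k)·s(k) — each term doubles the last.
Doubling UUDUUDUUDUUD:

UUDUUDUUDUUDUUDUUDUUDUUD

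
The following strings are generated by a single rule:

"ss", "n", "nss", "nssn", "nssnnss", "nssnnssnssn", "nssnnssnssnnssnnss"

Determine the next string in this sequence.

nssnnssnssnnssnnssnssnnssnssn

Each term (from the third on) is the previous term followed by the one before it: term 3 = n·ss = nss.
So term 8 is nssnnssnssnnssnnss·nssnnssnssn.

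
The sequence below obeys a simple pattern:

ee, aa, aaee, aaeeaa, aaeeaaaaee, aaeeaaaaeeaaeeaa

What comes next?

aaeeaaaaeeaaeeaaaaeeaaaaee

This is a Fibonacci-style word recurrence s(k) = s(k−1)·s(k−2): e.g. aa·ee = aaee.
So term 7 is aaeeaaaaeeaaeeaa·aaeeaaaaee.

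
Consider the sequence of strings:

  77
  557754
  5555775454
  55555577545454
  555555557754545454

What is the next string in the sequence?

Each term wraps the previous one in 55 on the left and 54 on the right.
One more step from 555555557754545454 gives the answer.

5555555555775454545454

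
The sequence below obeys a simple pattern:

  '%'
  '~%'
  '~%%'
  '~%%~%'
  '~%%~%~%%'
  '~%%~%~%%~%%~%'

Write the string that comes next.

This is a Fibonacci-style word recurrence s(k) = s(k−1)·s(k−2): e.g. ~%·% = ~%%.
So term 7 is ~%%~%~%%~%%~%·~%%~%~%%.

~%%~%~%%~%%~%~%%~%~%%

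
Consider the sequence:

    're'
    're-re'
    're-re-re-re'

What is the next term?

Each string is two copies of the previous one joined by '-'.
Doubling re-re-re-re with '-' between the halves:

re-re-re-re-re-re-re-re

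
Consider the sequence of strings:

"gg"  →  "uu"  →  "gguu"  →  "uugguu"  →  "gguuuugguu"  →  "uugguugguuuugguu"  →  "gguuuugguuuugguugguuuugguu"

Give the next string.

From term 3 onward, concatenate the second-to-last term with the last: gg·uu = gguu, uu·gguu = uugguu, …
The next term joins uugguugguuuugguu and gguuuugguuuugguugguuuugguu.

uugguugguuuugguugguuuugguuuugguugguuuugguu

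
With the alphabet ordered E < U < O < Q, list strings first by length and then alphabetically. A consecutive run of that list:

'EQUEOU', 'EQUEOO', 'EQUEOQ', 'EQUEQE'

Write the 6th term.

Advancing 2 positions from EQUEQE through EQUEQE → EQUEQU reaches term 6.

EQUEQO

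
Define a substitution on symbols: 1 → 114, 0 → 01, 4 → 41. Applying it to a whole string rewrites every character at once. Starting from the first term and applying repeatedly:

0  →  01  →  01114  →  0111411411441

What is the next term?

0111411411441114114411141144141114

φ(0111411411441) expands symbol-by-symbol to 01 114 114 114 41 114 114 41 114 114 41 41 114; joining the 13 pieces gives the next term.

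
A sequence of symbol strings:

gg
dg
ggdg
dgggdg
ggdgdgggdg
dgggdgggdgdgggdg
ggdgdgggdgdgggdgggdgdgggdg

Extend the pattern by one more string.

Each term (from the third on) is the two preceding terms concatenated in order: term 3 = gg·dg = ggdg.
The next term joins dgggdgggdgdgggdg and ggdgdgggdgdgggdgggdgdgggdg.

dgggdgggdgdgggdgggdgdgggdgdgggdgggdgdgggdg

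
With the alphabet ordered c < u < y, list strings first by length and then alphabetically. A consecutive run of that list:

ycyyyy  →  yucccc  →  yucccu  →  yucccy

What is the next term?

yuccuc

Find the rightmost character of yucccy below y, bump it to the next letter, and reset everything to its right to c.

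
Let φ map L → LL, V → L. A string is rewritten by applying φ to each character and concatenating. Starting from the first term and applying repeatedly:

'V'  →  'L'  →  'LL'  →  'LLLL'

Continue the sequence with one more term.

Rewriting each symbol of LLLL: L→LL, L→LL, L→LL, L→LL, which concatenates to LL LL LL LL.

LLLLLLLL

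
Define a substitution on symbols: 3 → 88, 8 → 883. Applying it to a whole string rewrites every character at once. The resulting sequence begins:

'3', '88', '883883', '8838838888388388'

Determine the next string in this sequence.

φ(8838838888388388) expands symbol-by-symbol to 883 883 88 883 883 88 883 883 883 883 88 883 883 88 883 883; joining the 16 pieces gives the next term.

88388388883883888838838838838888388388883883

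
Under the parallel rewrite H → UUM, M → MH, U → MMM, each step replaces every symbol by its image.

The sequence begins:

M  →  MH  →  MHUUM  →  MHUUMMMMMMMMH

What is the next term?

φ(MHUUMMMMMMMMH) expands symbol-by-symbol to MH UUM MMM MMM MH MH MH MH MH MH MH MH UUM; joining the 13 pieces gives the next term.

MHUUMMMMMMMMHMHMHMHMHMHMHMHUUM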